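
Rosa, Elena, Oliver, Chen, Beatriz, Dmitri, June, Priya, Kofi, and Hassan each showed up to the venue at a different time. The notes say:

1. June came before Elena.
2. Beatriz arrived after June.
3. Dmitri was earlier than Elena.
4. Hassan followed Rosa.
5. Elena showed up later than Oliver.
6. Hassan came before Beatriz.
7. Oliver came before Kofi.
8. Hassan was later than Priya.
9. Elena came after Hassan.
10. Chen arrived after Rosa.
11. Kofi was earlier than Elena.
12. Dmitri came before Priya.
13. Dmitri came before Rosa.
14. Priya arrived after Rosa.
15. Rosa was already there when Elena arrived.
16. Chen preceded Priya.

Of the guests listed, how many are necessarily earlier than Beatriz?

Directly stated before Beatriz: Hassan and June.
Chen reaches Beatriz via Chen → Priya → Hassan → Beatriz.
Dmitri reaches Beatriz via Dmitri → Priya → Hassan → Beatriz.
Priya reaches Beatriz via Priya → Hassan → Beatriz.
Likewise Rosa reaches Beatriz by chaining the stated constraints.
No chain forces Oliver (or any of the others) ahead of Beatriz.
That's Chen, Dmitri, Hassan, June, Priya, and Rosa — 6 in all.

6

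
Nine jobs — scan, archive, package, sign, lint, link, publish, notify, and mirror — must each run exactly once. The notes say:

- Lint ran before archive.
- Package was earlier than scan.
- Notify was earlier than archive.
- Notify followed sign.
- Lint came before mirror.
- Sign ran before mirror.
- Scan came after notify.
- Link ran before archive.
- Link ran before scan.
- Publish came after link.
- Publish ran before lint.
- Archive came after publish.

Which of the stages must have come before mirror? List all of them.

link, lint, publish, sign

Directly stated before mirror: lint and sign.
Link reaches mirror via link → publish → lint → mirror.
Publish reaches mirror via publish → lint → mirror.
No chain forces notify (or any of the others) ahead of mirror.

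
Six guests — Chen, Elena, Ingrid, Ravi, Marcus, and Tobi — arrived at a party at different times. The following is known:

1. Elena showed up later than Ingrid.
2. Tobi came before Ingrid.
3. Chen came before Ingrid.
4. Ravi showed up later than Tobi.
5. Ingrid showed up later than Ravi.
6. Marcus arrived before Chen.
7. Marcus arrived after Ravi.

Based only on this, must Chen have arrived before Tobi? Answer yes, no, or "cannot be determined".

no

Tracing the constraints gives Tobi → Ravi → Marcus → Chen, so Tobi must come before Chen.
That means Chen cannot be before Tobi.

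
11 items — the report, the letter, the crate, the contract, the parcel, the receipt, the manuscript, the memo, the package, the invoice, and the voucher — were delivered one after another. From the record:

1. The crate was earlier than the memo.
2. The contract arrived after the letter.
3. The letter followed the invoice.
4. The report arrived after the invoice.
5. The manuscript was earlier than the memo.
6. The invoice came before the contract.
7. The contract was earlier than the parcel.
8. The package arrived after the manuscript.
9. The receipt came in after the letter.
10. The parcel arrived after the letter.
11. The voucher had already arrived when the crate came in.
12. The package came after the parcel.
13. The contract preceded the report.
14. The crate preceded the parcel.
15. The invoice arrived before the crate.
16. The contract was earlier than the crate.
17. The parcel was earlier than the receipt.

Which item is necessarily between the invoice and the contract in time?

Tracing the constraints gives the invoice → the letter → the contract, so the letter sits after the invoice and before the contract.
No other item is forced both after the invoice and before the contract.

the letter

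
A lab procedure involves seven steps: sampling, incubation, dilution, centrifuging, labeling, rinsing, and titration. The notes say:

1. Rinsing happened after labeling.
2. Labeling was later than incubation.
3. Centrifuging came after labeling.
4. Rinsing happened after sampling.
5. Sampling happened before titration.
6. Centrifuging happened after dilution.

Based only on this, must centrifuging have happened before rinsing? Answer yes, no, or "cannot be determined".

No chain of stated constraints runs from centrifuging to rinsing, and none runs from rinsing to centrifuging either.
So the relative order of centrifuging and rinsing is not fixed by the given facts.

cannot be determined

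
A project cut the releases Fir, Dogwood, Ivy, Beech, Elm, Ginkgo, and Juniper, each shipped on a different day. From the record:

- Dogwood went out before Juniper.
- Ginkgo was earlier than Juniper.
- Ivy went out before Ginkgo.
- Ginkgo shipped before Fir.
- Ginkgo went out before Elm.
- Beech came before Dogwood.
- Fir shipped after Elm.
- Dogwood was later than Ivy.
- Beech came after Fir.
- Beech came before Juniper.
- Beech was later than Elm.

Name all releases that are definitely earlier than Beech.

Directly stated before Beech: Elm and Fir.
Ginkgo reaches Beech via Ginkgo → Elm → Beech.
Ivy reaches Beech via Ivy → Ginkgo → Elm → Beech.
No chain forces Juniper (or any of the others) ahead of Beech.

Elm, Fir, Ginkgo, Ivy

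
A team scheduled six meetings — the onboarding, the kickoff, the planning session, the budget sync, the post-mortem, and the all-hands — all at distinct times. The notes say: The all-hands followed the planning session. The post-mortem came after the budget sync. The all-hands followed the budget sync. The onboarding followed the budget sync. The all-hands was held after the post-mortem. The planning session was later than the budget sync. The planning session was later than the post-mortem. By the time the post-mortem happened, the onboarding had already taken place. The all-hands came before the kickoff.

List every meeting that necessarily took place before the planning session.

the budget sync, the onboarding, the post-mortem

Directly stated before the planning session: the budget sync and the post-mortem.
The onboarding reaches the planning session via the onboarding → the post-mortem → the planning session.
No chain forces the kickoff (or any of the others) ahead of the planning session.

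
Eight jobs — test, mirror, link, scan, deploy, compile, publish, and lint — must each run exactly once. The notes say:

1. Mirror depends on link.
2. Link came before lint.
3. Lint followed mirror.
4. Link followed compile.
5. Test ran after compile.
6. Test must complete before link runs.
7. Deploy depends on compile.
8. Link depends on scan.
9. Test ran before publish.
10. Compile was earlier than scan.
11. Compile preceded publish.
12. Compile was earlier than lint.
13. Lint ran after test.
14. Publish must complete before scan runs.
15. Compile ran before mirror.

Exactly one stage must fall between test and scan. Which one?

Tracing the constraints gives test → publish → scan, so publish sits after test and before scan.
No other stage is forced both after test and before scan.

publish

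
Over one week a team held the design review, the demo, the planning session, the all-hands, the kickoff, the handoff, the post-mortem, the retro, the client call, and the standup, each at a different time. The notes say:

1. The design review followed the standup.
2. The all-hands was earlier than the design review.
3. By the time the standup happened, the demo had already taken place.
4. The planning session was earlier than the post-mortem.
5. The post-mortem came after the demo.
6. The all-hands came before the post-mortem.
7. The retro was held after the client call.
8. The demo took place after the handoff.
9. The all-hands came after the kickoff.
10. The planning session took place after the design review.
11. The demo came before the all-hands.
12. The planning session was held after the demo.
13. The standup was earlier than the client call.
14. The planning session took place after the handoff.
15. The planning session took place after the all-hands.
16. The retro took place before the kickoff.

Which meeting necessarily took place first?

The handoff has a chain of constraints placing it before every other meeting, so the handoff must be first.

the handoff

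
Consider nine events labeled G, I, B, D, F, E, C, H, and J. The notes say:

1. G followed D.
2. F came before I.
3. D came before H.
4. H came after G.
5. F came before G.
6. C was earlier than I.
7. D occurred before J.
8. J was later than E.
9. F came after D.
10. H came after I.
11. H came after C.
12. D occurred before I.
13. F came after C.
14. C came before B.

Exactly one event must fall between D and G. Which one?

Tracing the constraints gives D → F → G, so F sits after D and before G.
No other event is forced both after D and before G.

F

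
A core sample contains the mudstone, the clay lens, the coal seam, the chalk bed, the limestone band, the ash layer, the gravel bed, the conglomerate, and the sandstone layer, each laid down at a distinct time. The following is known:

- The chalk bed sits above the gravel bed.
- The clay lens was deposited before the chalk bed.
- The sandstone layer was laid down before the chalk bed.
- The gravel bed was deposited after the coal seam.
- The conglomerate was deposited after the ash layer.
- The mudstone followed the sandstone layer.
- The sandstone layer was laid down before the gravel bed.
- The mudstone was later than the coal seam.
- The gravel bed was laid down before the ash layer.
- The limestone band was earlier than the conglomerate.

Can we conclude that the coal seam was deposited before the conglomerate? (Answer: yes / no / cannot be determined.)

yes

Chain the constraints: the coal seam → the gravel bed → the ash layer → the conglomerate. Each link is directly stated, so the coal seam comes before the conglomerate.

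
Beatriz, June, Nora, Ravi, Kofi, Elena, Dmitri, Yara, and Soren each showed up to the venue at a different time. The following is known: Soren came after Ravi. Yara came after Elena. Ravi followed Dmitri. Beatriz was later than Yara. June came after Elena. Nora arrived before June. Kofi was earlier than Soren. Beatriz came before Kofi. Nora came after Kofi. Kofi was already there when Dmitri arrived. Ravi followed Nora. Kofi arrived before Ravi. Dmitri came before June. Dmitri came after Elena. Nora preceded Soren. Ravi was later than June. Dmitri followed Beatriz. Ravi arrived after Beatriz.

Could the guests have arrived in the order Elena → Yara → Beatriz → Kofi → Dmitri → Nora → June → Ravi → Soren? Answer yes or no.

yes

Check each stated constraint against the proposed order — e.g. Beatriz is ahead of Ravi; Elena is ahead of June. Every pair is in the required order; nothing is violated.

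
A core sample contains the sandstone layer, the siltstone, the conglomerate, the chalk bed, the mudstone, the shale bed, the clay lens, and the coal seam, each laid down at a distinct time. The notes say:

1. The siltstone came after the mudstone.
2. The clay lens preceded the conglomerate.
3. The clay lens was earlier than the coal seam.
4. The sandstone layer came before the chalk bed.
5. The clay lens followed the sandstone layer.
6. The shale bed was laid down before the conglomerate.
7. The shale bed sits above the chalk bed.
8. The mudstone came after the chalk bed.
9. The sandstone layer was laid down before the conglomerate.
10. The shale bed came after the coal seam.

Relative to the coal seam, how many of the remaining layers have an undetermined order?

Forced before the coal seam: the clay lens and the sandstone layer; forced after the coal seam: the conglomerate and the shale bed.
That leaves the chalk bed, the mudstone, and the siltstone with no forced order relative to the coal seam — 3.

3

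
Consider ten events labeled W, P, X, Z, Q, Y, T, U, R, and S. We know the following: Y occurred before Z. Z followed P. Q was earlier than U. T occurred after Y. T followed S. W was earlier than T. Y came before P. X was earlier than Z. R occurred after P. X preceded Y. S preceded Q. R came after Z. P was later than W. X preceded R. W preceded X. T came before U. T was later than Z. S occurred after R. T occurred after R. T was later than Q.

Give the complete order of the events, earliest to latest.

W, X, Y, P, Z, R, S, Q, T, U

The constraints fix every adjacent pair, so only one ordering works:
W → X → Y → P → Z → R → S → Q → T → U.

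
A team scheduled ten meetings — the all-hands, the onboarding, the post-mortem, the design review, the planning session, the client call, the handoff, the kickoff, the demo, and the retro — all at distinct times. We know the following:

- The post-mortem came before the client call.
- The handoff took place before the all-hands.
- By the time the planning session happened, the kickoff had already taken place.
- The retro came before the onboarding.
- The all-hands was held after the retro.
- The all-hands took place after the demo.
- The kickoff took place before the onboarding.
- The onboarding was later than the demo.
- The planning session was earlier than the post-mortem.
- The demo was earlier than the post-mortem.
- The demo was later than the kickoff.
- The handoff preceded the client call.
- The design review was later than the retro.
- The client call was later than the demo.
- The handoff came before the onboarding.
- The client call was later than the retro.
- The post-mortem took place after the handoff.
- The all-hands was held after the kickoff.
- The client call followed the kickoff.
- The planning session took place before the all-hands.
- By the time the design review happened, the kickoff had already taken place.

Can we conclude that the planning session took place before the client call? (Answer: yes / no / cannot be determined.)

Chain the constraints: the planning session → the post-mortem → the client call. Each link is directly stated, so the planning session comes before the client call.

yes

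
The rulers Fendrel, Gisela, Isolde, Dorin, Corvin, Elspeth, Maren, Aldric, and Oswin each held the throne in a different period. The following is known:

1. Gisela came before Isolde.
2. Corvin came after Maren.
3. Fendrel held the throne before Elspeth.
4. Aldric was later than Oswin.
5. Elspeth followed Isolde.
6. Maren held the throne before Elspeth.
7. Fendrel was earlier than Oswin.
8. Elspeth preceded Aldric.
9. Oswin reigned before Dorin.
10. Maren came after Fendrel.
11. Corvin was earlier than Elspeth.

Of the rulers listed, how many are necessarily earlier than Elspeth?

Directly stated before Elspeth: Corvin, Fendrel, Isolde, and Maren.
Gisela reaches Elspeth via Gisela → Isolde → Elspeth.
No chain forces Aldric (or any of the others) ahead of Elspeth.
That's Corvin, Fendrel, Gisela, Isolde, and Maren — 5 in all.

5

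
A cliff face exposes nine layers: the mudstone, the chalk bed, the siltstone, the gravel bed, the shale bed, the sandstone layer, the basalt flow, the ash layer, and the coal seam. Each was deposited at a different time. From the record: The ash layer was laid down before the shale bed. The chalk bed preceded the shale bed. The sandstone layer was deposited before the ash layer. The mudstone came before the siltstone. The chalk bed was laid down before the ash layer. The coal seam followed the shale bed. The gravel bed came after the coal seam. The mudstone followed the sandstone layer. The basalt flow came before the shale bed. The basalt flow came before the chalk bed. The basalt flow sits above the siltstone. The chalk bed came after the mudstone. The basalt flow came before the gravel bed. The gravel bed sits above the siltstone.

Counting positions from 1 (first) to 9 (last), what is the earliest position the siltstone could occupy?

The mudstone and the sandstone layer must both come before the siltstone — 2 forced predecessors.
Nothing else is forced ahead of the siltstone, so its earliest slot is position 2 + 1 = 3.

3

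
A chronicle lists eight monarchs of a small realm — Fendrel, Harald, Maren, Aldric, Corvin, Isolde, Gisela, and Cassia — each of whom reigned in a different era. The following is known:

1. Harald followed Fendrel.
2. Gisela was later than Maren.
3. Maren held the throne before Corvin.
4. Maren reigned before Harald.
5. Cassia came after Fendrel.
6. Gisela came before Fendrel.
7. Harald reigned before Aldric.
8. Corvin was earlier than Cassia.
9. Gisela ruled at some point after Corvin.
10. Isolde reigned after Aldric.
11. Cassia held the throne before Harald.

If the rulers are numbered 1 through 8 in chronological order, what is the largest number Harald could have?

6

Harald must come before Aldric and Isolde — 2 rulers forced after them.
Everything else can be placed before Harald in some valid order, so Harald can sit as late as position 8 − 2 = 6.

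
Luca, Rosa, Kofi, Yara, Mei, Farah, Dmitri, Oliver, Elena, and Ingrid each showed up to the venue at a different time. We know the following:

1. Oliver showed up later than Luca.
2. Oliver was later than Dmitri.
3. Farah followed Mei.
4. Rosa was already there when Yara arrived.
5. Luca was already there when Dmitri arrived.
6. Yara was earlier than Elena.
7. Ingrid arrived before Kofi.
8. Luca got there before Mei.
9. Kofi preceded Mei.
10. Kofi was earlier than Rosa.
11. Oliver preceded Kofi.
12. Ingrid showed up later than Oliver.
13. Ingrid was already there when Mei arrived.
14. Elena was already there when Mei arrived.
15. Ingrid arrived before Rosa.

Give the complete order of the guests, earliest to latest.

The constraints fix every adjacent pair, so only one ordering works:
Luca → Dmitri → Oliver → Ingrid → Kofi → Rosa → Yara → Elena → Mei → Farah.

Luca, Dmitri, Oliver, Ingrid, Kofi, Rosa, Yara, Elena, Mei, Farah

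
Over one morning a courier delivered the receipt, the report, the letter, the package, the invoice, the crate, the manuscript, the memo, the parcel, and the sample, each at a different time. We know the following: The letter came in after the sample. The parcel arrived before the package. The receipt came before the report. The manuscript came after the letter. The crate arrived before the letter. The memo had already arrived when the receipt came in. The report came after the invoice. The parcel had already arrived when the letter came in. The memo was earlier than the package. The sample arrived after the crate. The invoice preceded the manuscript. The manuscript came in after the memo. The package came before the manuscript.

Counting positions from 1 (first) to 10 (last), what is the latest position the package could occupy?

9

The package must come before the manuscript — 1 item forced after it.
Everything else can be placed before the package in some valid order, so the package can sit as late as position 10 − 1 = 9.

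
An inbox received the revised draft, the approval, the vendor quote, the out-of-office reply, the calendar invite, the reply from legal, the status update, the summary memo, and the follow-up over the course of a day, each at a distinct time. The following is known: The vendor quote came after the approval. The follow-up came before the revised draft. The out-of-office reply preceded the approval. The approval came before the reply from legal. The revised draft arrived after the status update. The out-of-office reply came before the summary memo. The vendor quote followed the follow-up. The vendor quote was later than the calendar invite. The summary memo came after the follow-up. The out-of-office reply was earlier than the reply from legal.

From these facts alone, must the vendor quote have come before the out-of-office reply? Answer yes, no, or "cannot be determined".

Tracing the constraints gives the out-of-office reply → the approval → the vendor quote, so the out-of-office reply must come before the vendor quote.
That means the vendor quote cannot be before the out-of-office reply.

no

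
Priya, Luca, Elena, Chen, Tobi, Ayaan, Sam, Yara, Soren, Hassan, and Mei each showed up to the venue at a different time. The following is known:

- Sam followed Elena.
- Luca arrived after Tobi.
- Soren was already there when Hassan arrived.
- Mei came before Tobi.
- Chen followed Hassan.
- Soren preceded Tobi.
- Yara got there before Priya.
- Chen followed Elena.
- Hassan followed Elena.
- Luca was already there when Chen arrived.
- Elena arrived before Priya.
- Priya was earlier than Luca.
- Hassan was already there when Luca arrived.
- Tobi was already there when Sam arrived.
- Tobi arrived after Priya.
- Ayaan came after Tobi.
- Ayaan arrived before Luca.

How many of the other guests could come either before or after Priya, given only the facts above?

3

Forced before Priya: Elena and Yara; forced after Priya: Ayaan, Chen, Luca, Sam, and Tobi.
That leaves Hassan, Mei, and Soren with no forced order relative to Priya — 3.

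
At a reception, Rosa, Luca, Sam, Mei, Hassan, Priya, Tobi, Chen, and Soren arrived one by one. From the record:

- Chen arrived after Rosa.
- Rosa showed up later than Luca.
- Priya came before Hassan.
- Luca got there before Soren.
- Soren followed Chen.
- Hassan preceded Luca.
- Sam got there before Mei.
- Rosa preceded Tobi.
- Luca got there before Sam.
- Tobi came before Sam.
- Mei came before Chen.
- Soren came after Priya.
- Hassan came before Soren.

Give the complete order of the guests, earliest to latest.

The constraints fix every adjacent pair, so only one ordering works:
Priya → Hassan → Luca → Rosa → Tobi → Sam → Mei → Chen → Soren.

Priya, Hassan, Luca, Rosa, Tobi, Sam, Mei, Chen, Soren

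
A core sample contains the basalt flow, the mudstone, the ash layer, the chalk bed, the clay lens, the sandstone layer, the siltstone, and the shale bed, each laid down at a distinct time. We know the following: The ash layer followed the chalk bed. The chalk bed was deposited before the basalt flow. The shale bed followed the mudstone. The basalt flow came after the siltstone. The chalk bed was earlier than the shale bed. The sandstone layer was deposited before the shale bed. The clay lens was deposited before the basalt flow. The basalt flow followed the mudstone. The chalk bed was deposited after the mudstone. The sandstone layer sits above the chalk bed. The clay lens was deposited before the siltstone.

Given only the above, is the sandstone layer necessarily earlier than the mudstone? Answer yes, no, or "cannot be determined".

Tracing the constraints gives the mudstone → the chalk bed → the sandstone layer, so the mudstone must come before the sandstone layer.
That means the sandstone layer cannot be before the mudstone.

no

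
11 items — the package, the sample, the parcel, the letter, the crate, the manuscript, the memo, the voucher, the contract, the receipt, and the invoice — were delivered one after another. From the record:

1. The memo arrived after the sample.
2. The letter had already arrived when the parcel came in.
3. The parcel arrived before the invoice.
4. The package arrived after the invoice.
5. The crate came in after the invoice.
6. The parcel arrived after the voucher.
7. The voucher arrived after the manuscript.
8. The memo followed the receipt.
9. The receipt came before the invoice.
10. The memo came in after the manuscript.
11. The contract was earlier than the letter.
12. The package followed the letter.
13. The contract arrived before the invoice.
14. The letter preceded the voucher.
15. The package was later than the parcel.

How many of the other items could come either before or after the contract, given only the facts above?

Forced after the contract: the crate, the invoice, the letter, the package, the parcel, and the voucher.
That leaves the manuscript, the memo, the receipt, and the sample with no forced order relative to the contract — 4.

4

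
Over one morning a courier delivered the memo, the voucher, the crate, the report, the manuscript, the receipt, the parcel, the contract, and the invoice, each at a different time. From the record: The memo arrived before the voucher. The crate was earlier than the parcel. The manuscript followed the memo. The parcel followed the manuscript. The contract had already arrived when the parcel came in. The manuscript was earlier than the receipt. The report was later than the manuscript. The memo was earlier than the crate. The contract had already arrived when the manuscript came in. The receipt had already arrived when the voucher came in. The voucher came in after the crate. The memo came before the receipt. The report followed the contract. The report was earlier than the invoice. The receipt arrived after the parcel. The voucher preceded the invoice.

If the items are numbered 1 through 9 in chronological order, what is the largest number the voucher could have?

The voucher must come before the invoice — 1 item forced after it.
Everything else can be placed before the voucher in some valid order, so the voucher can sit as late as position 9 − 1 = 8.

8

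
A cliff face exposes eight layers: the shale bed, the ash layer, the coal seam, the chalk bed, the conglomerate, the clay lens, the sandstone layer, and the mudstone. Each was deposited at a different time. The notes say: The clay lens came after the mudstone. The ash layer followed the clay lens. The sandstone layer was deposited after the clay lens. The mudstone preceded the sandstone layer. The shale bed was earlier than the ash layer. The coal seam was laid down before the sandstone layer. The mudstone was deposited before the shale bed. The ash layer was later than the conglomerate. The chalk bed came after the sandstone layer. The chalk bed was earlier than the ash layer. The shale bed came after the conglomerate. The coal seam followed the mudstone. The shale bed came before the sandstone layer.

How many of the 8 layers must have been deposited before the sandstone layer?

5

Directly stated before the sandstone layer: the clay lens, the coal seam, the mudstone, and the shale bed.
The conglomerate reaches the sandstone layer via the conglomerate → the shale bed → the sandstone layer.
No chain forces the chalk bed (or any of the others) ahead of the sandstone layer.
That's the clay lens, the coal seam, the conglomerate, the mudstone, and the shale bed — 5 in all.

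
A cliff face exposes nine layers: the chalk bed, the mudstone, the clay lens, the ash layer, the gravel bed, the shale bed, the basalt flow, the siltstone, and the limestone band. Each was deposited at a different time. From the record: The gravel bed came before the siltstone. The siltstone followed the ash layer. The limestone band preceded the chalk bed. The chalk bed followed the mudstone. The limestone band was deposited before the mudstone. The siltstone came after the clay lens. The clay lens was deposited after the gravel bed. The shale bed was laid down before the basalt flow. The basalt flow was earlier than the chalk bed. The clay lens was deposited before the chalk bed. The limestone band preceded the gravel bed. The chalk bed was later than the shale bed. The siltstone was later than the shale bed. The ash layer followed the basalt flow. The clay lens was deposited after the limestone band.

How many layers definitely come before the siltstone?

Directly stated before the siltstone: the ash layer, the clay lens, the gravel bed, and the shale bed.
The basalt flow reaches the siltstone via the basalt flow → the ash layer → the siltstone.
The limestone band reaches the siltstone via the limestone band → the gravel bed → the siltstone.
No chain forces the mudstone (or any of the others) ahead of the siltstone.
That's the ash layer, the basalt flow, the clay lens, the gravel bed, the limestone band, and the shale bed — 6 in all.

6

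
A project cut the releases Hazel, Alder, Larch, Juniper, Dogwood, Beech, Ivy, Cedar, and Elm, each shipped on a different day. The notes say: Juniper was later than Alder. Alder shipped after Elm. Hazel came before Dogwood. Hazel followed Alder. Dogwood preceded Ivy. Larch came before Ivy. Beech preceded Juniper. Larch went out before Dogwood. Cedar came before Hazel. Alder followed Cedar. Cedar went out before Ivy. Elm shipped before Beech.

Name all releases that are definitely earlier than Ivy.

Directly stated before Ivy: Cedar, Dogwood, and Larch.
Alder reaches Ivy via Alder → Hazel → Dogwood → Ivy.
Elm reaches Ivy via Elm → Alder → Hazel → Dogwood → Ivy.
Hazel reaches Ivy via Hazel → Dogwood → Ivy.
No chain forces Juniper (or any of the others) ahead of Ivy.

Alder, Cedar, Dogwood, Elm, Hazel, Larch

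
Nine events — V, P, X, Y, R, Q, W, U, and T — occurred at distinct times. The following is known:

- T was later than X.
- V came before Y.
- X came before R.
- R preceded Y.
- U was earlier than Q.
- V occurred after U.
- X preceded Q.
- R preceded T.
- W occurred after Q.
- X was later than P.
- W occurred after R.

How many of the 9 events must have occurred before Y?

5

Directly stated before Y: R and V.
P reaches Y via P → X → R → Y.
U reaches Y via U → V → Y.
X reaches Y via X → R → Y.
No chain forces W (or any of the others) ahead of Y.
That's P, R, U, V, and X — 5 in all.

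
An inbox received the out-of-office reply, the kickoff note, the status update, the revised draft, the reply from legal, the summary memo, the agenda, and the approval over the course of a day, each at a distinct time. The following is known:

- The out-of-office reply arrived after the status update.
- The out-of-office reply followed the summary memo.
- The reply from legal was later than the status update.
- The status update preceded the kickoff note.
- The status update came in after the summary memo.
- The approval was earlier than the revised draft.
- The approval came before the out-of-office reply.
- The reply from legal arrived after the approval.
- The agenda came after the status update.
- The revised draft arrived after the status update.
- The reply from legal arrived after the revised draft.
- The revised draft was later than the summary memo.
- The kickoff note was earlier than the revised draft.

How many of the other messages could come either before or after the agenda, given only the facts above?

5

Forced before the agenda: the status update and the summary memo.
That leaves the approval, the kickoff note, the out-of-office reply, the reply from legal, and the revised draft with no forced order relative to the agenda — 5.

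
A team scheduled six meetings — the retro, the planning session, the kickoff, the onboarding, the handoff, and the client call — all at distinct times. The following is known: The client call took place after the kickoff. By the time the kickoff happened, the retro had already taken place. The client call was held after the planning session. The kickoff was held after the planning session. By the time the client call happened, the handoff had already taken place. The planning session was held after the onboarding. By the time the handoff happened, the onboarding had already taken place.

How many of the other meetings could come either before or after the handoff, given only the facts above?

Forced before the handoff: the onboarding; forced after the handoff: the client call.
That leaves the kickoff, the planning session, and the retro with no forced order relative to the handoff — 3.

3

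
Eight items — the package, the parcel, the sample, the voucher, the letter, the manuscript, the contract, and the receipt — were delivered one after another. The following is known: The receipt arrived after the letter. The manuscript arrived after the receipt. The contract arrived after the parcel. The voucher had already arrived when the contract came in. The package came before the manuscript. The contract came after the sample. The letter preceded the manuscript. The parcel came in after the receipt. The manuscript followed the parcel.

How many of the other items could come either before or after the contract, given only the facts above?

2

Forced before the contract: the letter, the parcel, the receipt, the sample, and the voucher.
That leaves the manuscript and the package with no forced order relative to the contract — 2.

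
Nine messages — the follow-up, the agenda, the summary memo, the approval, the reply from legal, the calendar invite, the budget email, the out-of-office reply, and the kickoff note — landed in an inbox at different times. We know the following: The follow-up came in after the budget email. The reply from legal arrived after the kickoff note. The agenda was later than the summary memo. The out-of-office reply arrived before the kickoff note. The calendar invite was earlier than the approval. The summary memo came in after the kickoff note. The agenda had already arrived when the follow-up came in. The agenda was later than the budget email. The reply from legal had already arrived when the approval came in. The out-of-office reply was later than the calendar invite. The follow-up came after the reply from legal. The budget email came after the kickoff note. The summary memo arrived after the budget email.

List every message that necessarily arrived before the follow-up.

the agenda, the budget email, the calendar invite, the kickoff note, the out-of-office reply, the reply from legal, the summary memo

Directly stated before the follow-up: the agenda, the budget email, and the reply from legal.
The calendar invite reaches the follow-up via the calendar invite → the out-of-office reply → the kickoff note → the budget email → the follow-up.
The kickoff note reaches the follow-up via the kickoff note → the budget email → the follow-up.
The out-of-office reply reaches the follow-up via the out-of-office reply → the kickoff note → the budget email → the follow-up.
Likewise the summary memo reaches the follow-up by chaining the stated constraints.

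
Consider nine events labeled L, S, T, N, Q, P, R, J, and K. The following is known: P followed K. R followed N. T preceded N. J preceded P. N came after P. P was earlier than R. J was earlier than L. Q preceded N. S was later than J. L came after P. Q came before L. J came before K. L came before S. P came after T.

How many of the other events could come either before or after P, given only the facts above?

Forced before P: J, K, and T; forced after P: L, N, R, and S.
That leaves Q with no forced order relative to P — 1.

1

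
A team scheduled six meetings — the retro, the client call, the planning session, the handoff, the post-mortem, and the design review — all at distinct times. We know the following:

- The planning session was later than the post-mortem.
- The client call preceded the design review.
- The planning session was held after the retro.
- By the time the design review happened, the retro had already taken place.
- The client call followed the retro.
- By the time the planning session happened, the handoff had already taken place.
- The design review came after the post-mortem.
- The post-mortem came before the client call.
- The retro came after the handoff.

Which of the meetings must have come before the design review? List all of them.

the client call, the handoff, the post-mortem, the retro

Directly stated before the design review: the client call, the post-mortem, and the retro.
The handoff reaches the design review via the handoff → the retro → the design review.
No chain forces the planning session ahead of the design review.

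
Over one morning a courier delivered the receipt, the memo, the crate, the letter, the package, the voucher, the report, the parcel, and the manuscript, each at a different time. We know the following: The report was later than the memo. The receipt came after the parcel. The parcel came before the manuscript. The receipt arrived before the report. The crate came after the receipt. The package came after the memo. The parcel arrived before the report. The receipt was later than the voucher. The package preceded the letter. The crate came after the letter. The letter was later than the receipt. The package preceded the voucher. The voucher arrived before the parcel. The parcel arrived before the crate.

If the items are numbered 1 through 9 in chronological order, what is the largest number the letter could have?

The letter must come before the crate — 1 item forced after it.
Everything else can be placed before the letter in some valid order, so the letter can sit as late as position 9 − 1 = 8.

8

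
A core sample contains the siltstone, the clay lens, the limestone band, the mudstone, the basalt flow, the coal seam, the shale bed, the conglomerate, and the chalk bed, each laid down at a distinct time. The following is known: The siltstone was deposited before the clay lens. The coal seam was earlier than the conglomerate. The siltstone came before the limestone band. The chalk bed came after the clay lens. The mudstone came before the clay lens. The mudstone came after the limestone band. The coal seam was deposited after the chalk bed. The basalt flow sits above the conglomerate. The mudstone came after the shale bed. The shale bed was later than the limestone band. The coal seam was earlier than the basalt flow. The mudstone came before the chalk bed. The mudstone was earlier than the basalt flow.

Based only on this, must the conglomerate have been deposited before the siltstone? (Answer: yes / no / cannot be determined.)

Tracing the constraints gives the siltstone → the clay lens → the chalk bed → the coal seam → the conglomerate, so the siltstone must come before the conglomerate.
That means the conglomerate cannot be before the siltstone.

no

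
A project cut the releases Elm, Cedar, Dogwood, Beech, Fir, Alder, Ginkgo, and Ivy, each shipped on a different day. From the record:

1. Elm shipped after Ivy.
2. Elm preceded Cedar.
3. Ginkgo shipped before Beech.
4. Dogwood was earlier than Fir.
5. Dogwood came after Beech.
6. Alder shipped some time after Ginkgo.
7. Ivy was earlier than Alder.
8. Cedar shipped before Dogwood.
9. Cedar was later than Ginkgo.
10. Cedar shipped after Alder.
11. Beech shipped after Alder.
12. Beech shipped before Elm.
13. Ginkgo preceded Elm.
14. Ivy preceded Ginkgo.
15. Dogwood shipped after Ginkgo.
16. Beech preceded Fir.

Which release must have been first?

Ivy

Ivy has a chain of constraints placing it before every other release, so Ivy must be first.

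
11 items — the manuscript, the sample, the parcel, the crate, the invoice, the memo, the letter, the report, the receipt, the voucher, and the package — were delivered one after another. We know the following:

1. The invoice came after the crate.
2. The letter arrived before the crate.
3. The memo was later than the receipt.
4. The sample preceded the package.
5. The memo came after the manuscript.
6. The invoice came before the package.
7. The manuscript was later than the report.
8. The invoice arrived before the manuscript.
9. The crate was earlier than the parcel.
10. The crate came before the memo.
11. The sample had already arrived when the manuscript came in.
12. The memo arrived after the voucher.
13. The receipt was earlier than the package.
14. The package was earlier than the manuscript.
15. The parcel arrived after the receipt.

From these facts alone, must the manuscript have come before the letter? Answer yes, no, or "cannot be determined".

no

Tracing the constraints gives the letter → the crate → the invoice → the manuscript, so the letter must come before the manuscript.
That means the manuscript cannot be before the letter.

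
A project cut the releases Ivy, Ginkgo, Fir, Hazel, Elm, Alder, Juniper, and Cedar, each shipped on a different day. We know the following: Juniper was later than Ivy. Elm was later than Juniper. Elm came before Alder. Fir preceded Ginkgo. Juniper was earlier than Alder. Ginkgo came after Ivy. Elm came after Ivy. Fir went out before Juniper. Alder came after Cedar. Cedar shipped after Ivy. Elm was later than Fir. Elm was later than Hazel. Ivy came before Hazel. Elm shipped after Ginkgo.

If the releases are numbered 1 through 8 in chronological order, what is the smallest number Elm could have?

6

Fir, Ginkgo, Hazel, Ivy, and Juniper must all come before Elm — 5 forced predecessors.
Nothing else is forced ahead of Elm, so its earliest slot is position 5 + 1 = 6.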